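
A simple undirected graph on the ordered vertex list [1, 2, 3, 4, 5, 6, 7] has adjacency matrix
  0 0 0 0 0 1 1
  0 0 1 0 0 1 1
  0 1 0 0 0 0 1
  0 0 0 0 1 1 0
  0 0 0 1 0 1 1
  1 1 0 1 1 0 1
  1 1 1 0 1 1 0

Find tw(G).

2

A width-2 tree decomposition is:
Bags: B1 = {2, 6, 7}  B2 = {1, 6, 7}  B3 = {2, 3, 7}  B4 = {5, 6, 7}  B5 = {4, 5, 6}
Tree: B1–B2, B1–B3, B1–B4, B4–B5
The largest bag has 3 vertices, giving width 2; this decomposition certifies tw(G) ≤ 2. On the other hand G contains the 3-clique {2, 3, 7}. A clique must lie in a single bag of any decomposition, so no decomposition can have width below 2. Combining the bounds, tw(G) = 2.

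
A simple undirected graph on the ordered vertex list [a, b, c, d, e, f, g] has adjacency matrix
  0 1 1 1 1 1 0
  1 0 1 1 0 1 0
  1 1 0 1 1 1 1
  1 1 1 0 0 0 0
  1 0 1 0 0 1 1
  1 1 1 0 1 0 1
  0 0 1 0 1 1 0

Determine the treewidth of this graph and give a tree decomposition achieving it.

Treewidth 3.
One optimal decomposition is:
Bags: B1 = {a, b, c, f}  B2 = {a, b, c, d}  B3 = {a, c, e, f}  B4 = {c, e, f, g}
Tree: B1–B2, B1–B3, B3–B4

Every bag has size at most 4, so the width is 4 − 1 = 3 and tw(G) ≤ 3. Conversely, {a, b, c, d} is a clique of size 4, and the vertices of any clique must share a bag in every tree decomposition; so some bag has ≥ 4 vertices and tw(G) ≥ 3. Hence tw(G) = 3 exactly.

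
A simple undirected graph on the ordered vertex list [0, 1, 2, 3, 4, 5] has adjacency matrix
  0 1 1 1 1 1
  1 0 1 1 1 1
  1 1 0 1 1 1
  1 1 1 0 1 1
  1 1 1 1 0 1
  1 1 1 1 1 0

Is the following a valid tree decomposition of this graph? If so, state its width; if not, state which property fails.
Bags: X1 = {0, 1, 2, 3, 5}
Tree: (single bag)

A tree decomposition must satisfy three properties: every vertex lies in some bag; for every edge, both endpoints lie together in some bag; and for every vertex, the bags containing it form a connected subtree. Here vertex 4 appears in no bag, so the decomposition is invalid.

No — vertex 4 appears in no bag.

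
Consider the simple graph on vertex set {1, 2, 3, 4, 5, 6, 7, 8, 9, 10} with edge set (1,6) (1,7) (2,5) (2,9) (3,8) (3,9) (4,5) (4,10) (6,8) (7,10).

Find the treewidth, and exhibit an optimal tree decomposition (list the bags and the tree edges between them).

Treewidth 2.
One such decomposition:
Bags: B1 = {1, 6, 8}  B2 = {1, 3, 8}  B3 = {1, 3, 9}  B4 = {1, 2, 9}  B5 = {1, 2, 5}  B6 = {1, 4, 5}  B7 = {1, 4, 10}  B8 = {1, 7, 10}
Tree: B1–B2, B2–B3, B3–B4, B4–B5, B5–B6, B6–B7, B7–B8

Every bag has size at most 3, so the width is 3 − 1 = 2 and tw(G) ≤ 2. For the lower bound, G contains the cycle 1–6–8–3–9–2–5–4–10–7–1, so G is not a forest; only forests have treewidth ≤ 1, hence tw(G) ≥ 2. Combining the bounds, tw(G) = 2.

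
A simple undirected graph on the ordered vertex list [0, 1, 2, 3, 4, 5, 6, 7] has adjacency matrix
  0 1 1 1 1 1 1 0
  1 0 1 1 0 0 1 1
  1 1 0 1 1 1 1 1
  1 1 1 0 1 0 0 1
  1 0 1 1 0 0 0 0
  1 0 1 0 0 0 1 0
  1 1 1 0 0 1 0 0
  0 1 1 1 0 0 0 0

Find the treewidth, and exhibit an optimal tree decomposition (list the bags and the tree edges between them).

Treewidth 3.
Bags: B1 = {1, 2, 3, 7}  B2 = {0, 1, 2, 3}  B3 = {0, 1, 2, 6}  B4 = {0, 2, 5, 6}  B5 = {0, 2, 3, 4}
Tree: B1–B2, B2–B3, B3–B4, B2–B5

Each bag holds 4 vertices, so the decomposition has width 3, which upper-bounds the treewidth. For the lower bound, the 4 vertices {0, 1, 2, 3} are pairwise adjacent, and any tree decomposition puts a clique entirely inside one bag — forcing width ≥ 3. Combining the bounds, tw(G) = 3.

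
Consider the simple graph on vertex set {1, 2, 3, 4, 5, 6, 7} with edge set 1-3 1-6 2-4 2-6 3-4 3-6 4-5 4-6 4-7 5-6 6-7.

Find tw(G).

2

A width-2 tree decomposition is:
Bags: B1 = {4, 5, 6}  B2 = {4, 6, 7}  B3 = {2, 4, 6}  B4 = {3, 4, 6}  B5 = {1, 3, 6}
Tree: B1–B2, B2–B3, B2–B4, B4–B5
Each bag holds 3 vertices, so the decomposition has width 2, which upper-bounds the treewidth. For the lower bound, the 3 vertices {1, 3, 6} are pairwise adjacent, and any tree decomposition puts a clique entirely inside one bag — forcing width ≥ 2. The upper and lower bounds meet at 2, so that is the treewidth.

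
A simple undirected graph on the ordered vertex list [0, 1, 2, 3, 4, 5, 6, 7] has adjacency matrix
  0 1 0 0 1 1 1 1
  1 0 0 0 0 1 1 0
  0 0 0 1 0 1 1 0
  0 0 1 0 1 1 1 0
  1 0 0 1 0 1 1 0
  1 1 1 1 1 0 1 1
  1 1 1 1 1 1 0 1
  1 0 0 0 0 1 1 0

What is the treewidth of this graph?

3

A width-3 tree decomposition is:
Bags: B1 = {0, 4, 5, 6}  B2 = {3, 4, 5, 6}  B3 = {0, 1, 5, 6}  B4 = {2, 3, 5, 6}  B5 = {0, 5, 6, 7}
Tree: B1–B2, B1–B3, B2–B4, B1–B5
Each bag holds 4 vertices, so the decomposition has width 3, which upper-bounds the treewidth. Conversely, {0, 1, 5, 6} is a clique of size 4, and the vertices of any clique must share a bag in every tree decomposition; so some bag has ≥ 4 vertices and tw(G) ≥ 3. Hence tw(G) = 3 exactly.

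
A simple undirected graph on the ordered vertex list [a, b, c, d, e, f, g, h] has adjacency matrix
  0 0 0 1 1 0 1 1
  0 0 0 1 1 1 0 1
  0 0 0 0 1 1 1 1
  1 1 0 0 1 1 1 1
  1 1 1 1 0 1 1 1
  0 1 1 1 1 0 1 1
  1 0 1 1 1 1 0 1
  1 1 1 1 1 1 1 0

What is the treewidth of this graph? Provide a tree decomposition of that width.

Treewidth 4.
One optimal decomposition is:
Bags: B1 = {c, e, f, g, h}  B2 = {d, e, f, g, h}  B3 = {b, d, e, f, h}  B4 = {a, d, e, g, h}
Tree: B1–B2, B2–B3, B2–B4

The largest bag has 5 vertices, giving width 4; this decomposition certifies tw(G) ≤ 4. Conversely, {d, e, f, g, h} is a clique of size 5, and the vertices of any clique must share a bag in every tree decomposition; so some bag has ≥ 5 vertices and tw(G) ≥ 4. Combining the bounds, tw(G) = 4.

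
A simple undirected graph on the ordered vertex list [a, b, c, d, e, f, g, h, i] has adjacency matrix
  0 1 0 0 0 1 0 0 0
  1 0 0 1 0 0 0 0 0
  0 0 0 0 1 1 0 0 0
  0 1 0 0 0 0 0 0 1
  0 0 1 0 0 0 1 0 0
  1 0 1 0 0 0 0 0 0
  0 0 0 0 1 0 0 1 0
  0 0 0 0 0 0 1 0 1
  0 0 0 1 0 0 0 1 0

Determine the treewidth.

2

A width-2 tree decomposition is:
Bags: B1 = {a, b, f}  B2 = {b, c, f}  B3 = {b, c, e}  B4 = {b, e, g}  B5 = {b, g, h}  B6 = {b, h, i}  B7 = {b, d, i}
Tree: B1–B2, B2–B3, B3–B4, B4–B5, B5–B6, B6–B7
Every bag has size at most 3, so the width is 3 − 1 = 2 and tw(G) ≤ 2. The edges b–a–f–c–e–g–h–i–d–b form a cycle, so G is not a tree and its treewidth is at least 2. Hence tw(G) = 2 exactly.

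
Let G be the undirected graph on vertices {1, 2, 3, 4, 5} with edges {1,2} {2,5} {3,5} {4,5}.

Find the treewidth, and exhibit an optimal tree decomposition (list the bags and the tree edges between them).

Every bag has size at most 2, so the width is 2 − 1 = 1 and tw(G) ≤ 1. Since G has at least one edge (e.g. 3–5), it is not an edgeless graph, so tw(G) ≥ 1. Hence tw(G) = 1 exactly.

Treewidth 1.
Bags: B1 = {3, 5}  B2 = {4, 5}  B3 = {2, 5}  B4 = {1, 2}
Tree: B1–B2, B1–B3, B3–B4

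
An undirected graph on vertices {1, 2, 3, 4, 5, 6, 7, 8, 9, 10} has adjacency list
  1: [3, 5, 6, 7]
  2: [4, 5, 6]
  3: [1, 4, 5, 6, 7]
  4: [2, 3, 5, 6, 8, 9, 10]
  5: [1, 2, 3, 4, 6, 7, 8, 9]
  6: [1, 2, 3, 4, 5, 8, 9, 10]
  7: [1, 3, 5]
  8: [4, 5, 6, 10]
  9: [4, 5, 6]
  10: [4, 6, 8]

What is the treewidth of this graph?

A width-3 tree decomposition is:
Bags: B1 = {1, 3, 5, 6}  B2 = {3, 4, 5, 6}  B3 = {2, 4, 5, 6}  B4 = {4, 5, 6, 8}  B5 = {4, 6, 8, 10}  B6 = {4, 5, 6, 9}  B7 = {1, 3, 5, 7}
Tree: B1–B2, B2–B3, B3–B4, B4–B5, B2–B6, B1–B7
The largest bag has 4 vertices, giving width 3; this decomposition certifies tw(G) ≤ 3. Conversely, {4, 6, 8, 10} is a clique of size 4, and the vertices of any clique must share a bag in every tree decomposition; so some bag has ≥ 4 vertices and tw(G) ≥ 3. Therefore the treewidth is 3.

3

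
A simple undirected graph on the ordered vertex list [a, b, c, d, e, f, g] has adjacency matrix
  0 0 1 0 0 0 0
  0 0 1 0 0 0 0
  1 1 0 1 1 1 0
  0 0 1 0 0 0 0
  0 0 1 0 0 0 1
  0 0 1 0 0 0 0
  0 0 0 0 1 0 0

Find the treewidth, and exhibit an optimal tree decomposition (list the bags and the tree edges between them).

Treewidth 1.
Bags: B1 = {c, d}  B2 = {c, e}  B3 = {c, f}  B4 = {b, c}  B5 = {a, c}  B6 = {e, g}
Tree: B1–B2, B1–B3, B2–B4, B3–B5, B2–B6

The largest bag has 2 vertices, giving width 1; this decomposition certifies tw(G) ≤ 1. G has an edge, so its treewidth is at least 1. Hence tw(G) = 1 exactly.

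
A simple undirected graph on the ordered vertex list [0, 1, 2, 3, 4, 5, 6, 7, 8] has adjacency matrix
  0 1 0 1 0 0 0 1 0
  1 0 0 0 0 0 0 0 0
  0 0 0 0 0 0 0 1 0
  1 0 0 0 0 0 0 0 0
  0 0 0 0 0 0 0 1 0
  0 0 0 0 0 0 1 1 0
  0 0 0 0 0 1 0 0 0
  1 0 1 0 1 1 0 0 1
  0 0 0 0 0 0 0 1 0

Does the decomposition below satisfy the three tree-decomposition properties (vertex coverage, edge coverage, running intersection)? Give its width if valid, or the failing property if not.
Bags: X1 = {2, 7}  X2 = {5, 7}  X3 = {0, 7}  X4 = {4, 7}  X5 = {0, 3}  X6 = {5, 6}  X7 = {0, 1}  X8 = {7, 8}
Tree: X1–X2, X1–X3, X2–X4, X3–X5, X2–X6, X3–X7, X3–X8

Yes; width 1.

Vertex coverage: the bags together contain {0, 1, 2, 3, 4, 5, 6, 7, 8}, the full vertex set. Edge coverage: each edge of G has both endpoints in at least one bag. Running intersection: for every vertex, the bags containing it form a connected subtree. All three properties hold, so this is a valid tree decomposition of width max|bag| − 1 = 1, and hence tw(G) ≤ 1.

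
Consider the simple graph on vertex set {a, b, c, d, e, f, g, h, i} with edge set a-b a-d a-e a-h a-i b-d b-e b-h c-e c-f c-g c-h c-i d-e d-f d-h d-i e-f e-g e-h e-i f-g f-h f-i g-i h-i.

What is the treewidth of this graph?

4

A width-4 tree decomposition is:
Bags: B1 = {a, b, d, e, h}  B2 = {a, d, e, h, i}  B3 = {d, e, f, h, i}  B4 = {c, e, f, h, i}  B5 = {c, e, f, g, i}
Tree: B1–B2, B2–B3, B3–B4, B4–B5
Every bag has size at most 5, so the width is 5 − 1 = 4 and tw(G) ≤ 4. Conversely, {c, e, f, g, i} is a clique of size 5, and the vertices of any clique must share a bag in every tree decomposition; so some bag has ≥ 5 vertices and tw(G) ≥ 4. Hence tw(G) = 4 exactly.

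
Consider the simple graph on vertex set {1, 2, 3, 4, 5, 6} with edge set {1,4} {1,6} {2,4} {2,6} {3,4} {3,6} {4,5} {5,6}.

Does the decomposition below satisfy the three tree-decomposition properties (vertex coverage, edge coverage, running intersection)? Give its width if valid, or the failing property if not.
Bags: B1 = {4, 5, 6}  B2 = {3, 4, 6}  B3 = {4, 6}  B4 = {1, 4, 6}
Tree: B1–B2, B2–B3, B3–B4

No — vertex 2 appears in no bag.

A tree decomposition must satisfy three properties: every vertex lies in some bag; for every edge, both endpoints lie together in some bag; and for every vertex, the bags containing it form a connected subtree. Here vertex 2 appears in no bag, so the decomposition is invalid.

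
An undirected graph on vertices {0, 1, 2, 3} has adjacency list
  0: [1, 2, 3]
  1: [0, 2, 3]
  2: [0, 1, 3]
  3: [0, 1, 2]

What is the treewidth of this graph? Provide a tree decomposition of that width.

With just one bag of size 4, the width is 4 − 1 = 3, so tw(G) ≤ 3. On the other hand G contains the 4-clique {0, 1, 2, 3}. A clique must lie in a single bag of any decomposition, so no decomposition can have width below 3. Hence tw(G) = 3 exactly.

Treewidth 3.
Bags: B1 = {0, 1, 2, 3}
Tree: (single bag)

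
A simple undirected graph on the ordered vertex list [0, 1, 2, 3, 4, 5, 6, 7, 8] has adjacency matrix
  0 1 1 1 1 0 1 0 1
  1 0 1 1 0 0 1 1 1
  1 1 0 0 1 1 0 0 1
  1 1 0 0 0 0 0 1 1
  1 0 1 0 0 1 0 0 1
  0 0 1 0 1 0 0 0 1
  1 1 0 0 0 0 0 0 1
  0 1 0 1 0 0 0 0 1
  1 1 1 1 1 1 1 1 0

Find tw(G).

A width-3 tree decomposition is:
Bags: B1 = {0, 1, 2, 8}  B2 = {0, 1, 6, 8}  B3 = {0, 2, 4, 8}  B4 = {2, 4, 5, 8}  B5 = {0, 1, 3, 8}  B6 = {1, 3, 7, 8}
Tree: B1–B2, B1–B3, B3–B4, B1–B5, B5–B6
The largest bag has 4 vertices, giving width 3; this decomposition certifies tw(G) ≤ 3. On the other hand G contains the 4-clique {0, 1, 2, 8}. A clique must lie in a single bag of any decomposition, so no decomposition can have width below 3. Hence tw(G) = 3 exactly.

3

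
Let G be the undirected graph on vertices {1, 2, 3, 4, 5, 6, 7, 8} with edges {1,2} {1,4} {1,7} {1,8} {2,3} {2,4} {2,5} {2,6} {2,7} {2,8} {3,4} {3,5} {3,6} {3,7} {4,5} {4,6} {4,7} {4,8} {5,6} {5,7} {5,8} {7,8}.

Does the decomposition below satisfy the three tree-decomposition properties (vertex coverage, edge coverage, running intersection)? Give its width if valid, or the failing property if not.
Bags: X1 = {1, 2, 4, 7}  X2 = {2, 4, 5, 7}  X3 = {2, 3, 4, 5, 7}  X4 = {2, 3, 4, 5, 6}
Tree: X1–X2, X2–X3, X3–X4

A tree decomposition must satisfy three properties: every vertex lies in some bag; for every edge, both endpoints lie together in some bag; and for every vertex, the bags containing it form a connected subtree. Here vertex 8 appears in no bag, so the decomposition is invalid.

No — vertex 8 appears in no bag.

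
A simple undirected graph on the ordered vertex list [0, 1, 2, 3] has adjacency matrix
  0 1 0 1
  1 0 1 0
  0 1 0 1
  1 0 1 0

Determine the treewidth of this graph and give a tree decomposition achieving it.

Every bag has size at most 3, so the width is 3 − 1 = 2 and tw(G) ≤ 2. For the lower bound, G contains the cycle 0–1–2–3–0, so G is not a forest; only forests have treewidth ≤ 1, hence tw(G) ≥ 2. Combining the bounds, tw(G) = 2.

Treewidth 2.
One optimal decomposition is:
Bags: B1 = {0, 1, 2}  B2 = {0, 2, 3}
Tree: B1–B2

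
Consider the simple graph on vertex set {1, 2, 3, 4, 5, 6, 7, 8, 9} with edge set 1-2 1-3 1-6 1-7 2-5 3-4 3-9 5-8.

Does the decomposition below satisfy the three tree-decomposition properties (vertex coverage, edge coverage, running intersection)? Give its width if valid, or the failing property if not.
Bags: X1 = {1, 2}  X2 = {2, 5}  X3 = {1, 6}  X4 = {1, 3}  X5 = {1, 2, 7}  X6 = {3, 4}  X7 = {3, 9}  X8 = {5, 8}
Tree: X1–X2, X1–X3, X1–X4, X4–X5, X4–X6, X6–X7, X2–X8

A tree decomposition must satisfy three properties: every vertex lies in some bag; for every edge, both endpoints lie together in some bag; and for every vertex, the bags containing it form a connected subtree. Here bags containing vertex 2 are not connected in the tree, so the decomposition is invalid.

No — bags containing vertex 2 are not connected in the tree.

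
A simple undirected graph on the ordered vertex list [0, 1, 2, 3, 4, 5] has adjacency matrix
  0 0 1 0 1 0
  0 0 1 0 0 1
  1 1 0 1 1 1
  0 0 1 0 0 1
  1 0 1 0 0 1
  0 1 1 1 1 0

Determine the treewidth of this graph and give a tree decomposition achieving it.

Treewidth 2.
One such decomposition:
Bags: B1 = {2, 4, 5}  B2 = {2, 3, 5}  B3 = {0, 2, 4}  B4 = {1, 2, 5}
Tree: B1–B2, B1–B3, B2–B4

The largest bag has 3 vertices, giving width 2; this decomposition certifies tw(G) ≤ 2. On the other hand G contains the 3-clique {0, 2, 4}. A clique must lie in a single bag of any decomposition, so no decomposition can have width below 2. The upper and lower bounds meet at 2, so that is the treewidth.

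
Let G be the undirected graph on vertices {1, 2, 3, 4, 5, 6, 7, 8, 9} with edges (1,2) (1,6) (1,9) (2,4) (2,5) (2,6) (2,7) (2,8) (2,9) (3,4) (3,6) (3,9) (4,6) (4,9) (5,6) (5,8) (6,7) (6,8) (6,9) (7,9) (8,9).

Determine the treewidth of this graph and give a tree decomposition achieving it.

Each bag holds 4 vertices, so the decomposition has width 3, which upper-bounds the treewidth. On the other hand G contains the 4-clique {2, 6, 8, 9}. A clique must lie in a single bag of any decomposition, so no decomposition can have width below 3. Hence tw(G) = 3 exactly.

Treewidth 3.
Bags: B1 = {2, 6, 8, 9}  B2 = {1, 2, 6, 9}  B3 = {2, 6, 7, 9}  B4 = {2, 5, 6, 8}  B5 = {2, 4, 6, 9}  B6 = {3, 4, 6, 9}
Tree: B1–B2, B1–B3, B1–B4, B2–B5, B5–B6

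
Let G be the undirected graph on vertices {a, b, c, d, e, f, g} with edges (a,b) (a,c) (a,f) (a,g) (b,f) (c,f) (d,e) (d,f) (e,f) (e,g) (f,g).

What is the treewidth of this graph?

2

A width-2 tree decomposition is:
Bags: B1 = {a, f, g}  B2 = {a, b, f}  B3 = {e, f, g}  B4 = {d, e, f}  B5 = {a, c, f}
Tree: B1–B2, B1–B3, B3–B4, B1–B5
The largest bag has 3 vertices, giving width 2; this decomposition certifies tw(G) ≤ 2. Conversely, {d, e, f} is a clique of size 3, and the vertices of any clique must share a bag in every tree decomposition; so some bag has ≥ 3 vertices and tw(G) ≥ 2. Combining the bounds, tw(G) = 2.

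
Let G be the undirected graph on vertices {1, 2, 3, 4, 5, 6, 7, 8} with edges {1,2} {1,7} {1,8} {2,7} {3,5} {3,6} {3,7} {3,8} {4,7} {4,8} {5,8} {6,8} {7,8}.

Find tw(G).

A width-2 tree decomposition is:
Bags: B1 = {3, 7, 8}  B2 = {3, 6, 8}  B3 = {1, 7, 8}  B4 = {4, 7, 8}  B5 = {1, 2, 7}  B6 = {3, 5, 8}
Tree: B1–B2, B1–B3, B1–B4, B3–B5, B1–B6
Each bag holds 3 vertices, so the decomposition has width 2, which upper-bounds the treewidth. For the lower bound, the 3 vertices {1, 7, 8} are pairwise adjacent, and any tree decomposition puts a clique entirely inside one bag — forcing width ≥ 2. Combining the bounds, tw(G) = 2.

2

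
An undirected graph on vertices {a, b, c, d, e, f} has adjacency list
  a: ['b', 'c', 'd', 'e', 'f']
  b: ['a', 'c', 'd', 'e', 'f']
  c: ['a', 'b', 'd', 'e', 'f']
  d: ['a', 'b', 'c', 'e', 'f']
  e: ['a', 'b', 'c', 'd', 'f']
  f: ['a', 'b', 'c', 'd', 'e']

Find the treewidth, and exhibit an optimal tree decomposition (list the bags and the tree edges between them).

With just one bag of size 6, the width is 6 − 1 = 5, so tw(G) ≤ 5. On the other hand G contains the 6-clique {a, b, c, d, e, f}. A clique must lie in a single bag of any decomposition, so no decomposition can have width below 5. The upper and lower bounds meet at 5, so that is the treewidth.

Treewidth 5.
Bags: B1 = {a, b, c, d, e, f}
Tree: (single bag)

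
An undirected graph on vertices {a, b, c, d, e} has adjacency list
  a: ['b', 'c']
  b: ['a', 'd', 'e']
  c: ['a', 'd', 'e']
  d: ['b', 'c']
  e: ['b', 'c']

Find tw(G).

2

A width-2 tree decomposition is:
Bags: B1 = {b, c, e}  B2 = {a, b, c}  B3 = {b, c, d}
Tree: B1–B2, B2–B3
Every bag has size at most 3, so the width is 3 − 1 = 2 and tw(G) ≤ 2. For the lower bound, G contains the cycle c–e–b–a–c, so G is not a forest; only forests have treewidth ≤ 1, hence tw(G) ≥ 2. The upper and lower bounds meet at 2, so that is the treewidth.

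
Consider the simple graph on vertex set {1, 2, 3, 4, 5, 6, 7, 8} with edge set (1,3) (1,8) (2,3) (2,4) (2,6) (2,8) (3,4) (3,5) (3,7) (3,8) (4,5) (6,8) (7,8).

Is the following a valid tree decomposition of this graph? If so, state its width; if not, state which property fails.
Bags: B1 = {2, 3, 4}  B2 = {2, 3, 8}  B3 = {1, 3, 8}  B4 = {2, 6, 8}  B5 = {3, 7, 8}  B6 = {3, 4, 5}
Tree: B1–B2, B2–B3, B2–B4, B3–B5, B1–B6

Yes; width 2.

Vertex coverage: the bags together contain {1, 2, 3, 4, 5, 6, 7, 8}, the full vertex set. Edge coverage: each edge of G has both endpoints in at least one bag. Running intersection: for every vertex, the bags containing it form a connected subtree. All three properties hold, so this is a valid tree decomposition of width max|bag| − 1 = 2, and hence tw(G) ≤ 2.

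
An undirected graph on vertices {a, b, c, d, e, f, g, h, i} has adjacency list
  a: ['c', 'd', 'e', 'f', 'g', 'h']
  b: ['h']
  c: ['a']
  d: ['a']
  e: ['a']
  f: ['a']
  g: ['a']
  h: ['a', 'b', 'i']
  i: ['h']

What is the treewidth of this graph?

A width-1 tree decomposition is:
Bags: B1 = {h, i}  B2 = {a, h}  B3 = {a, e}  B4 = {a, f}  B5 = {a, d}  B6 = {b, h}  B7 = {a, g}  B8 = {a, c}
Tree: B1–B2, B2–B3, B2–B4, B2–B5, B1–B6, B3–B7, B2–B8
Each bag holds 2 vertices, so the decomposition has width 1, which upper-bounds the treewidth. Any graph with an edge has treewidth ≥ 1, and G has the edge h–i. Therefore the treewidth is 1.

1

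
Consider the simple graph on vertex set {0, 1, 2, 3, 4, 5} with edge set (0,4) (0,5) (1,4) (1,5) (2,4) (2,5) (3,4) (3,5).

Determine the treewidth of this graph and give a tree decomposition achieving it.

Treewidth 2.
One optimal decomposition is:
Bags: B1 = {3, 4, 5}  B2 = {2, 4, 5}  B3 = {0, 4, 5}  B4 = {1, 4, 5}
Tree: B1–B2, B2–B3, B3–B4

Each bag holds 3 vertices, so the decomposition has width 2, which upper-bounds the treewidth. Since 3–4–2–5–3 is a cycle in G, G is not acyclic. Forests are exactly the graphs of treewidth ≤ 1, so tw(G) ≥ 2. The upper and lower bounds meet at 2, so that is the treewidth.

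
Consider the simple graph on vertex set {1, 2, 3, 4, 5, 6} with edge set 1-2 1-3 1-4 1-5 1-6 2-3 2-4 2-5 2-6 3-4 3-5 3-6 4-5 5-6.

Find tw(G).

4

A width-4 tree decomposition is:
Bags: B1 = {1, 2, 3, 5, 6}  B2 = {1, 2, 3, 4, 5}
Tree: B1–B2
Each bag holds 5 vertices, so the decomposition has width 4, which upper-bounds the treewidth. For the lower bound, the 5 vertices {1, 2, 3, 4, 5} are pairwise adjacent, and any tree decomposition puts a clique entirely inside one bag — forcing width ≥ 4. Therefore the treewidth is 4.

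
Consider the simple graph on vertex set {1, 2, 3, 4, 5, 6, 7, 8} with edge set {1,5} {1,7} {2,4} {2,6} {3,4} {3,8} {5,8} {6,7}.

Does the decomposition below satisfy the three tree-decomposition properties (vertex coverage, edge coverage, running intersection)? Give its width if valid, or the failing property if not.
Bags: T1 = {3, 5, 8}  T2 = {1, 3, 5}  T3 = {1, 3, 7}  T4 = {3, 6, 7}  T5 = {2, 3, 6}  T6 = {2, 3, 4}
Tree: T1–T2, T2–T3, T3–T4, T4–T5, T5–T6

Checking the three conditions: (i) the bags cover all of {1, 2, 3, 4, 5, 6, 7, 8}; (ii) for each edge, some bag contains both endpoints; (iii) the bags containing any fixed vertex form a subtree. All hold, so the decomposition is valid with width 3 − 1 = 2.

Yes; width 2.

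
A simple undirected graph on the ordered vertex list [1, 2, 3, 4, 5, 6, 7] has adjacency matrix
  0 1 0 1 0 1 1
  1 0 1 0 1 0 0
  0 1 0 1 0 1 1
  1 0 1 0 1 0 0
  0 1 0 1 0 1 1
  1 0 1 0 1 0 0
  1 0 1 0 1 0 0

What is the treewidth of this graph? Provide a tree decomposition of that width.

The largest bag has 4 vertices, giving width 3; this decomposition certifies tw(G) ≤ 3. For the lower bound: the 4 vertex sets {1,4}, {2,3}, {5}, {7} are disjoint, each induces a connected subgraph, and every pair is joined by at least one edge of G. Contracting each set to a single vertex therefore yields K_{4} as a minor, and since treewidth is minor-monotone, tw(G) ≥ tw(K_{4}) = 3. The upper and lower bounds meet at 3, so that is the treewidth.

Treewidth 3.
One optimal decomposition is:
Bags: B1 = {1, 3, 4, 5}  B2 = {1, 2, 3, 5}  B3 = {1, 3, 5, 7}  B4 = {1, 3, 5, 6}
Tree: B1–B2, B2–B3, B3–B4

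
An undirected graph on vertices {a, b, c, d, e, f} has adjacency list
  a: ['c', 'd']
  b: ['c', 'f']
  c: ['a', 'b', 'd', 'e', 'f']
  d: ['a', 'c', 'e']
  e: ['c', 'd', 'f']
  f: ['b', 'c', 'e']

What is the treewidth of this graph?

A width-2 tree decomposition is:
Bags: B1 = {a, c, d}  B2 = {c, d, e}  B3 = {c, e, f}  B4 = {b, c, f}
Tree: B1–B2, B2–B3, B3–B4
Every bag has size at most 3, so the width is 3 − 1 = 2 and tw(G) ≤ 2. For the lower bound, the 3 vertices {c, d, e} are pairwise adjacent, and any tree decomposition puts a clique entirely inside one bag — forcing width ≥ 2. Combining the bounds, tw(G) = 2.

2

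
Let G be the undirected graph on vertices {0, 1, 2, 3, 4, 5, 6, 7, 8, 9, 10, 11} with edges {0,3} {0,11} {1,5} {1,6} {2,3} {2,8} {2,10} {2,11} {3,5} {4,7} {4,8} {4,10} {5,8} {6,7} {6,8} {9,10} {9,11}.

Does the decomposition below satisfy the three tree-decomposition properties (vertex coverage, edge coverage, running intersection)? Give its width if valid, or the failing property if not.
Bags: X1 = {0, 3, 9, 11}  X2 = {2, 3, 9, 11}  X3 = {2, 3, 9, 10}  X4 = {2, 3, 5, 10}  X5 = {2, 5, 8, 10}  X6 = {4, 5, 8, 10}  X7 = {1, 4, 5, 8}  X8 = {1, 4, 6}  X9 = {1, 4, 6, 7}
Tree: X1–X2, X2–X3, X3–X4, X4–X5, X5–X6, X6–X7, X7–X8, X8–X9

No — edge (8,6) lies in no bag.

A tree decomposition must satisfy three properties: every vertex lies in some bag; for every edge, both endpoints lie together in some bag; and for every vertex, the bags containing it form a connected subtree. Here edge (8,6) lies in no bag, so the decomposition is invalid.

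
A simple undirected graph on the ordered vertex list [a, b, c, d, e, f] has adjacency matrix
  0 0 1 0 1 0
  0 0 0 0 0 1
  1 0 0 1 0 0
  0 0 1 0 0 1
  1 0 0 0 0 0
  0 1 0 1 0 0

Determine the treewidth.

A width-1 tree decomposition is:
Bags: B1 = {a, e}  B2 = {a, c}  B3 = {c, d}  B4 = {d, f}  B5 = {b, f}
Tree: B1–B2, B2–B3, B3–B4, B4–B5
Every bag has size at most 2, so the width is 2 − 1 = 1 and tw(G) ≤ 1. Any graph with an edge has treewidth ≥ 1, and G has the edge e–a. Combining the bounds, tw(G) = 1.

1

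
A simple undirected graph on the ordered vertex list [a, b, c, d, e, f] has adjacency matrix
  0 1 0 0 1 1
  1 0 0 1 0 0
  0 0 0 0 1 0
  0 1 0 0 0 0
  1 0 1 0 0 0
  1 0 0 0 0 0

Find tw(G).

A width-1 tree decomposition is:
Bags: B1 = {a, f}  B2 = {a, b}  B3 = {a, e}  B4 = {b, d}  B5 = {c, e}
Tree: B1–B2, B1–B3, B2–B4, B3–B5
Each bag holds 2 vertices, so the decomposition has width 1, which upper-bounds the treewidth. Since G has at least one edge (e.g. a–f), it is not an edgeless graph, so tw(G) ≥ 1. Hence tw(G) = 1 exactly.

1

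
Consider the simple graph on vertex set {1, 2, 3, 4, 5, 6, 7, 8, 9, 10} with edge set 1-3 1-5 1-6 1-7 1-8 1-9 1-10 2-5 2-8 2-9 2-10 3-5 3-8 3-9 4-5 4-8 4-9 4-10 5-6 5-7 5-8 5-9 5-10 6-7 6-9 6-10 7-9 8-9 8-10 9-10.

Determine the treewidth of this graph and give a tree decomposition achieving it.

Treewidth 4.
One such decomposition:
Bags: B1 = {1, 5, 6, 9, 10}  B2 = {1, 5, 8, 9, 10}  B3 = {1, 5, 6, 7, 9}  B4 = {2, 5, 8, 9, 10}  B5 = {1, 3, 5, 8, 9}  B6 = {4, 5, 8, 9, 10}
Tree: B1–B2, B1–B3, B2–B4, B2–B5, B4–B6

The largest bag has 5 vertices, giving width 4; this decomposition certifies tw(G) ≤ 4. For the lower bound, the 5 vertices {1, 5, 8, 9, 10} are pairwise adjacent, and any tree decomposition puts a clique entirely inside one bag — forcing width ≥ 4. Hence tw(G) = 4 exactly.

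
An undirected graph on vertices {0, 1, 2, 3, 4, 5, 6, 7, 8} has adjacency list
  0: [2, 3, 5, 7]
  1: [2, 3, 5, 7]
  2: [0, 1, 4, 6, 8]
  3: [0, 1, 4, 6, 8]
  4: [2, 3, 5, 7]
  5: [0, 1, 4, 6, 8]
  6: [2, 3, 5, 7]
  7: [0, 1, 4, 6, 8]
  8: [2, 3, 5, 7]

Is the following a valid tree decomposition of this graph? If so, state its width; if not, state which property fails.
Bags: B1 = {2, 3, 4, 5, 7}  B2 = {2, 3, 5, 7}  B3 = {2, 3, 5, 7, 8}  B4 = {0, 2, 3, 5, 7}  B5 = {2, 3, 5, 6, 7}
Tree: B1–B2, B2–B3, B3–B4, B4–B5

A tree decomposition must satisfy three properties: every vertex lies in some bag; for every edge, both endpoints lie together in some bag; and for every vertex, the bags containing it form a connected subtree. Here vertex 1 appears in no bag, so the decomposition is invalid.

No — vertex 1 appears in no bag.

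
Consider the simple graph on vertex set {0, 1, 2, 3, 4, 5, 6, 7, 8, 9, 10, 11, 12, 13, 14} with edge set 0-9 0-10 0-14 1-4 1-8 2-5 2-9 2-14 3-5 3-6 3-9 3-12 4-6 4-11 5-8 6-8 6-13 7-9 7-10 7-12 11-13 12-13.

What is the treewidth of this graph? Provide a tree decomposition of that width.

Each bag holds 4 vertices, so the decomposition has width 3, which upper-bounds the treewidth. For the lower bound: the 4 vertex sets {1,4,11}, {8}, {6}, {3,5,12,13} are disjoint, each induces a connected subgraph, and every pair is joined by at least one edge of G. Contracting each set to a single vertex therefore yields K_{4} as a minor, and since treewidth is minor-monotone, tw(G) ≥ tw(K_{4}) = 3. The upper and lower bounds meet at 3, so that is the treewidth.

Treewidth 3.
One such decomposition:
Bags: B1 = {1, 4, 8, 11}  B2 = {4, 6, 8, 11}  B3 = {6, 8, 11, 13}  B4 = {5, 6, 8, 13}  B5 = {3, 5, 6, 13}  B6 = {3, 5, 12, 13}  B7 = {2, 3, 5, 12}  B8 = {2, 3, 9, 12}  B9 = {2, 7, 9, 12}  B10 = {2, 7, 9, 14}  B11 = {0, 7, 9, 14}  B12 = {0, 7, 10, 14}
Tree: B1–B2, B2–B3, B3–B4, B4–B5, B5–B6, B6–B7, B7–B8, B8–B9, B9–B10, B10–B11, B11–B12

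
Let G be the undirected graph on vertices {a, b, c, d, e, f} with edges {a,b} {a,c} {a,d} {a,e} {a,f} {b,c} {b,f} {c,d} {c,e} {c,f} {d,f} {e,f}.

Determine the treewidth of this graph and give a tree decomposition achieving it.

Every bag has size at most 4, so the width is 4 − 1 = 3 and tw(G) ≤ 3. On the other hand G contains the 4-clique {a, c, d, f}. A clique must lie in a single bag of any decomposition, so no decomposition can have width below 3. Therefore the treewidth is 3.

Treewidth 3.
Bags: B1 = {a, b, c, f}  B2 = {a, c, d, f}  B3 = {a, c, e, f}
Tree: B1–B2, B1–B3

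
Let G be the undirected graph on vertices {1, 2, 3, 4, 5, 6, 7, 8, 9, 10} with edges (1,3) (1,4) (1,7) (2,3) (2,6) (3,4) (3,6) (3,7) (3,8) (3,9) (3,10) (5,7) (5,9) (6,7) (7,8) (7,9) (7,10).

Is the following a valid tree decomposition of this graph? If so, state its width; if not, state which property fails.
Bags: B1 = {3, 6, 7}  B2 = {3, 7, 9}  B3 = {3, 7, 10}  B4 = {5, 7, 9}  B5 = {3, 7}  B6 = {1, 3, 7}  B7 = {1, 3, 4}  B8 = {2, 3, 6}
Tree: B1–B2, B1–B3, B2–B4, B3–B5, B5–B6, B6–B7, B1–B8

A tree decomposition must satisfy three properties: every vertex lies in some bag; for every edge, both endpoints lie together in some bag; and for every vertex, the bags containing it form a connected subtree. Here vertex 8 appears in no bag, so the decomposition is invalid.

No — vertex 8 appears in no bag.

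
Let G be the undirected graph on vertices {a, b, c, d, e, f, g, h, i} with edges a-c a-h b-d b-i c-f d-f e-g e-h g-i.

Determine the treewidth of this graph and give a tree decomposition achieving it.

Each bag holds 3 vertices, so the decomposition has width 2, which upper-bounds the treewidth. For the lower bound, G contains the cycle b–d–f–c–a–h–e–g–i–b, so G is not a forest; only forests have treewidth ≤ 1, hence tw(G) ≥ 2. Therefore the treewidth is 2.

Treewidth 2.
One optimal decomposition is:
Bags: B1 = {b, d, f}  B2 = {b, c, f}  B3 = {a, b, c}  B4 = {a, b, h}  B5 = {b, e, h}  B6 = {b, e, g}  B7 = {b, g, i}
Tree: B1–B2, B2–B3, B3–B4, B4–B5, B5–B6, B6–B7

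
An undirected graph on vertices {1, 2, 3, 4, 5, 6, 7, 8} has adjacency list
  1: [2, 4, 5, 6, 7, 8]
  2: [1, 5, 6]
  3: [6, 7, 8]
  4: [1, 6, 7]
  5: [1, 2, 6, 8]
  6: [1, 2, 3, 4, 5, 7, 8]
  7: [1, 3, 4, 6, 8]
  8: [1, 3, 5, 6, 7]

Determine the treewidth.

A width-3 tree decomposition is:
Bags: B1 = {3, 6, 7, 8}  B2 = {1, 6, 7, 8}  B3 = {1, 5, 6, 8}  B4 = {1, 4, 6, 7}  B5 = {1, 2, 5, 6}
Tree: B1–B2, B2–B3, B2–B4, B3–B5
The largest bag has 4 vertices, giving width 3; this decomposition certifies tw(G) ≤ 3. On the other hand G contains the 4-clique {1, 4, 6, 7}. A clique must lie in a single bag of any decomposition, so no decomposition can have width below 3. The upper and lower bounds meet at 3, so that is the treewidth.

3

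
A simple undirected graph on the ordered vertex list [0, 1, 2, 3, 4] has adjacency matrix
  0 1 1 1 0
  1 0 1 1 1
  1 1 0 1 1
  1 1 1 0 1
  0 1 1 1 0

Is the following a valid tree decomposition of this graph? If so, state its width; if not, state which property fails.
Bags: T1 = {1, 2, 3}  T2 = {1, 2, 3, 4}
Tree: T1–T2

A tree decomposition must satisfy three properties: every vertex lies in some bag; for every edge, both endpoints lie together in some bag; and for every vertex, the bags containing it form a connected subtree. Here vertex 0 appears in no bag, so the decomposition is invalid.

No — vertex 0 appears in no bag.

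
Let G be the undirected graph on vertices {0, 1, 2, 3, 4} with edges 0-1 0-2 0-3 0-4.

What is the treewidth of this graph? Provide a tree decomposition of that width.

Treewidth 1.
One optimal decomposition is:
Bags: B1 = {0, 3}  B2 = {0, 4}  B3 = {0, 1}  B4 = {0, 2}
Tree: B1–B2, B1–B3, B1–B4

Every bag has size at most 2, so the width is 2 − 1 = 1 and tw(G) ≤ 1. Since G has at least one edge (e.g. 3–0), it is not an edgeless graph, so tw(G) ≥ 1. Therefore the treewidth is 1.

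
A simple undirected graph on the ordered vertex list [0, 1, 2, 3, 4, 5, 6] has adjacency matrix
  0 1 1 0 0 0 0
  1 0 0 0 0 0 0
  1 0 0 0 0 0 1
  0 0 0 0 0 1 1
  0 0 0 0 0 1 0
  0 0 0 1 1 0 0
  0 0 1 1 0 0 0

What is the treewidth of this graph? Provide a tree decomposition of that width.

The largest bag has 2 vertices, giving width 1; this decomposition certifies tw(G) ≤ 1. G has an edge, so its treewidth is at least 1. Therefore the treewidth is 1.

Treewidth 1.
Bags: B1 = {0, 1}  B2 = {0, 2}  B3 = {2, 6}  B4 = {3, 6}  B5 = {3, 5}  B6 = {4, 5}
Tree: B1–B2, B2–B3, B3–B4, B4–B5, B5–B6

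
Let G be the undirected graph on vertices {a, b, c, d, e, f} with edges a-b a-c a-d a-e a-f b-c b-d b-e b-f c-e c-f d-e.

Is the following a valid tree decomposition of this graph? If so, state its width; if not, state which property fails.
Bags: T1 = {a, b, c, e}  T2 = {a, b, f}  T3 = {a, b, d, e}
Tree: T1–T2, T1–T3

A tree decomposition must satisfy three properties: every vertex lies in some bag; for every edge, both endpoints lie together in some bag; and for every vertex, the bags containing it form a connected subtree. Here edge (c,f) lies in no bag, so the decomposition is invalid.

No — edge (c,f) lies in no bag.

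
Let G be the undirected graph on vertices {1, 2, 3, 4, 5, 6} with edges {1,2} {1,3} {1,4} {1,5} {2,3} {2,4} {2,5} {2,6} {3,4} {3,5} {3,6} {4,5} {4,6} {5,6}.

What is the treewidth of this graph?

A width-4 tree decomposition is:
Bags: B1 = {1, 2, 3, 4, 5}  B2 = {2, 3, 4, 5, 6}
Tree: B1–B2
The largest bag has 5 vertices, giving width 4; this decomposition certifies tw(G) ≤ 4. On the other hand G contains the 5-clique {1, 2, 3, 4, 5}. A clique must lie in a single bag of any decomposition, so no decomposition can have width below 4. Combining the bounds, tw(G) = 4.

4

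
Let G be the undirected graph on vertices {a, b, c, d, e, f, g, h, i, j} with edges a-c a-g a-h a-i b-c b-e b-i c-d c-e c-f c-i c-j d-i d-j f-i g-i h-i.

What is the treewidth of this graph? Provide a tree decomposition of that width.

Treewidth 2.
Bags: B1 = {a, c, i}  B2 = {c, f, i}  B3 = {c, d, i}  B4 = {a, h, i}  B5 = {a, g, i}  B6 = {c, d, j}  B7 = {b, c, i}  B8 = {b, c, e}
Tree: B1–B2, B1–B3, B1–B4, B4–B5, B3–B6, B2–B7, B7–B8

Each bag holds 3 vertices, so the decomposition has width 2, which upper-bounds the treewidth. Conversely, {c, d, j} is a clique of size 3, and the vertices of any clique must share a bag in every tree decomposition; so some bag has ≥ 3 vertices and tw(G) ≥ 2. The upper and lower bounds meet at 2, so that is the treewidth.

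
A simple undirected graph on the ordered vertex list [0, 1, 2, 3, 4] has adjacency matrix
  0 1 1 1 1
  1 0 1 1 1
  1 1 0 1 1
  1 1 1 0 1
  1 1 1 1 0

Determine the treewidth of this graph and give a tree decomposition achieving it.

A single bag containing all 5 vertices is trivially a valid decomposition of width 4. Conversely, {0, 1, 2, 3, 4} is a clique of size 5, and the vertices of any clique must share a bag in every tree decomposition; so some bag has ≥ 5 vertices and tw(G) ≥ 4. The upper and lower bounds meet at 4, so that is the treewidth.

Treewidth 4.
Bags: B1 = {0, 1, 2, 3, 4}
Tree: (single bag)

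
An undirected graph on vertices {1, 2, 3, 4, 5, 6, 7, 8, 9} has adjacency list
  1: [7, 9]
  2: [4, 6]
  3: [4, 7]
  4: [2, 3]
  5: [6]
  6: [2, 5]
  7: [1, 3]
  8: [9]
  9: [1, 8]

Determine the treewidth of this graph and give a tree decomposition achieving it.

Treewidth 1.
One such decomposition:
Bags: B1 = {5, 6}  B2 = {2, 6}  B3 = {2, 4}  B4 = {3, 4}  B5 = {3, 7}  B6 = {1, 7}  B7 = {1, 9}  B8 = {8, 9}
Tree: B1–B2, B2–B3, B3–B4, B4–B5, B5–B6, B6–B7, B7–B8

Every bag has size at most 2, so the width is 2 − 1 = 1 and tw(G) ≤ 1. G has an edge, so its treewidth is at least 1. Combining the bounds, tw(G) = 1.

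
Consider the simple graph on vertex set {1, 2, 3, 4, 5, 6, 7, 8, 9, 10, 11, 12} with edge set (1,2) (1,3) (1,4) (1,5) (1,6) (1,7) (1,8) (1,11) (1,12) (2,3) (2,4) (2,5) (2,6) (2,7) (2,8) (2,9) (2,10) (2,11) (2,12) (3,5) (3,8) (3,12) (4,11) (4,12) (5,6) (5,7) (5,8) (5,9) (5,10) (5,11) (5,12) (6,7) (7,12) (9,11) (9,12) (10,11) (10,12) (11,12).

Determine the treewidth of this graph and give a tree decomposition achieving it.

Every bag has size at most 5, so the width is 5 − 1 = 4 and tw(G) ≤ 4. For the lower bound, the 5 vertices {1, 2, 4, 11, 12} are pairwise adjacent, and any tree decomposition puts a clique entirely inside one bag — forcing width ≥ 4. Therefore the treewidth is 4.

Treewidth 4.
One such decomposition:
Bags: B1 = {1, 2, 5, 7, 12}  B2 = {1, 2, 5, 11, 12}  B3 = {2, 5, 10, 11, 12}  B4 = {1, 2, 3, 5, 12}  B5 = {1, 2, 3, 5, 8}  B6 = {1, 2, 5, 6, 7}  B7 = {2, 5, 9, 11, 12}  B8 = {1, 2, 4, 11, 12}
Tree: B1–B2, B2–B3, B1–B4, B4–B5, B1–B6, B3–B7, B2–B8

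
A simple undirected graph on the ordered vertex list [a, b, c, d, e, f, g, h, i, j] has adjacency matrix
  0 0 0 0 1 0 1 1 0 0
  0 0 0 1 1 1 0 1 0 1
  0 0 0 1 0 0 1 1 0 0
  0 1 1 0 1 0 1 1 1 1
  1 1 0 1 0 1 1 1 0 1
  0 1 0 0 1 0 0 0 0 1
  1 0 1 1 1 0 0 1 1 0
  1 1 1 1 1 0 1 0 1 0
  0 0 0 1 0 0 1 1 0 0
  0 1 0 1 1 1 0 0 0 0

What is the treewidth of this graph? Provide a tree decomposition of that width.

Treewidth 3.
Bags: B1 = {b, d, e, j}  B2 = {b, e, f, j}  B3 = {b, d, e, h}  B4 = {d, e, g, h}  B5 = {c, d, g, h}  B6 = {d, g, h, i}  B7 = {a, e, g, h}
Tree: B1–B2, B1–B3, B3–B4, B4–B5, B5–B6, B4–B7

Every bag has size at most 4, so the width is 4 − 1 = 3 and tw(G) ≤ 3. On the other hand G contains the 4-clique {b, d, e, j}. A clique must lie in a single bag of any decomposition, so no decomposition can have width below 3. Hence tw(G) = 3 exactly.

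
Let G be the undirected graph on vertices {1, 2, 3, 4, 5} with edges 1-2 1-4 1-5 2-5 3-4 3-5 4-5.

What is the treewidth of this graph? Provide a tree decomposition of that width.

Treewidth 2.
One such decomposition:
Bags: B1 = {1, 4, 5}  B2 = {3, 4, 5}  B3 = {1, 2, 5}
Tree: B1–B2, B1–B3

Each bag holds 3 vertices, so the decomposition has width 2, which upper-bounds the treewidth. For the lower bound, the 3 vertices {1, 2, 5} are pairwise adjacent, and any tree decomposition puts a clique entirely inside one bag — forcing width ≥ 2. Therefore the treewidth is 2.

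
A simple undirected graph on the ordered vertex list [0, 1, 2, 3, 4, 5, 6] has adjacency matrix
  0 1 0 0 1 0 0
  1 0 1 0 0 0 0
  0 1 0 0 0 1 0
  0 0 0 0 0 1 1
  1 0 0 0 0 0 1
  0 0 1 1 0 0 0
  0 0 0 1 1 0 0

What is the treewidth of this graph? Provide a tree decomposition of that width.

Each bag holds 3 vertices, so the decomposition has width 2, which upper-bounds the treewidth. For the lower bound, G contains the cycle 1–0–4–6–3–5–2–1, so G is not a forest; only forests have treewidth ≤ 1, hence tw(G) ≥ 2. Combining the bounds, tw(G) = 2.

Treewidth 2.
One optimal decomposition is:
Bags: B1 = {0, 1, 4}  B2 = {1, 4, 6}  B3 = {1, 3, 6}  B4 = {1, 3, 5}  B5 = {1, 2, 5}
Tree: B1–B2, B2–B3, B3–B4, B4–B5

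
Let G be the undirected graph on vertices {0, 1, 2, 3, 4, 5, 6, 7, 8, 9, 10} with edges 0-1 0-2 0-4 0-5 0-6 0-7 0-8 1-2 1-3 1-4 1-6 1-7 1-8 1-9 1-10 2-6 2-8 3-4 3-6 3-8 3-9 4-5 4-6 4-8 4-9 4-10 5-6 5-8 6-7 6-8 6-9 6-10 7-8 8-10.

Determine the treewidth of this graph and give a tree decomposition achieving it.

Every bag has size at most 5, so the width is 5 − 1 = 4 and tw(G) ≤ 4. For the lower bound, the 5 vertices {0, 1, 2, 6, 8} are pairwise adjacent, and any tree decomposition puts a clique entirely inside one bag — forcing width ≥ 4. Hence tw(G) = 4 exactly.

Treewidth 4.
One optimal decomposition is:
Bags: B1 = {0, 1, 4, 6, 8}  B2 = {1, 3, 4, 6, 8}  B3 = {1, 3, 4, 6, 9}  B4 = {1, 4, 6, 8, 10}  B5 = {0, 1, 6, 7, 8}  B6 = {0, 1, 2, 6, 8}  B7 = {0, 4, 5, 6, 8}
Tree: B1–B2, B2–B3, B2–B4, B1–B5, B5–B6, B1–B7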